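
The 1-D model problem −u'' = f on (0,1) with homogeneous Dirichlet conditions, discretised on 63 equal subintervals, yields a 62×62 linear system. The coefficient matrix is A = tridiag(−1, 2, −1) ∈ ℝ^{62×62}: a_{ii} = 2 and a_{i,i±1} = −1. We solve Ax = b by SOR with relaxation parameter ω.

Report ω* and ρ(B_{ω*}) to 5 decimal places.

[ρ_J] n=62: ρ(B_J) = cos(π/(n+1)) = cos(π/63) = 0.99876.
√(1−ρ_J²) simplifies to sin(π/63) = 0.049846.
Then 2/(1+√(1−ρ_J²)) = 2/(1+0.049846); ω* = 2/1.049846 = 1.90504.
ρ_SOR = ω* − 1 ≈ 0.90504.

ω* = 1.90504, ρ_SOR = 0.90504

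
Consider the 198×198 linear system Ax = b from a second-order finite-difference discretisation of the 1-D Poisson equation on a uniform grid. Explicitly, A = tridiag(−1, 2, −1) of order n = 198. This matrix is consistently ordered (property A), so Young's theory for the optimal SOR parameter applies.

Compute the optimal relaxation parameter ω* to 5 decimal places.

ω* = 1.96892

½·tridiag(1,0,1) at n=198: λ_k = cos(kπ/199); max |λ| at k=1 ⇒ ρ_J = cos(π/199) ≈ 0.99988.
√(1−ρ_J²) = |sin(π/199)| = 0.015786
ω* = 2 / (1 + 0.015786) = 2 / 1.015786 ≈ 1.96892.
ρ_SOR = ω* − 1 = 1.96892 − 1 = 0.96892.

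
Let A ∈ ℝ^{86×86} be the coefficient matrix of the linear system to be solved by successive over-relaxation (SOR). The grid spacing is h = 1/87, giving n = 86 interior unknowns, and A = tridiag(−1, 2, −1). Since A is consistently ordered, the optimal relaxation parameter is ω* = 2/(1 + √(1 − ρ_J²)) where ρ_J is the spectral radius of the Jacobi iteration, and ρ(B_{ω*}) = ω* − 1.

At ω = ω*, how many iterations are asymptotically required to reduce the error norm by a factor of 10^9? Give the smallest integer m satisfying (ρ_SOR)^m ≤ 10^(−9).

m = 287

[ρ_J] n=86: ρ(B_J) = cos(π/(n+1)) = cos(π/87) = 0.9993481.
√(1−ρ_J²) simplifies to sin(π/87) = 0.0361024.
[ω*] 2 ÷ (1 + 0.0361024) = 2 ÷ 1.0361024 = 1.9303111.
ρ_SOR = ω* − 1 ≈ 0.9303111.
ρ_SOR^m ≤ 10^(−9) ⇔ m ≥ 9·ln10/(−ln 0.9303111) = 20.7233/0.0722362 = 286.882; m = ⌈286.882⌉ = 287.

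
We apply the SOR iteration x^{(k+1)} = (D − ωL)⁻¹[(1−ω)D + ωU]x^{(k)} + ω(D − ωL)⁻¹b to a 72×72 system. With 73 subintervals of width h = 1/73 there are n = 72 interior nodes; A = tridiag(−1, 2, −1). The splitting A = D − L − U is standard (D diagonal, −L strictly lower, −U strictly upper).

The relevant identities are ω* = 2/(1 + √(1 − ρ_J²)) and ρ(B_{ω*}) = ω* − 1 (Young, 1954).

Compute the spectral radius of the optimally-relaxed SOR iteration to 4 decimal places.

ρ_SOR = 0.9175

B_J for the 72×72 system has eigenvalues cos(kπ/73); ρ_J = cos(π/73) = 0.9991.
1 − cos²(π/73) = sin²(π/73) ⇒ √(1−ρ_J²) = sin(π/73) = 0.04302.
ω* = 2/(1 + 0.04302) = 2/1.04302 = 1.9175.
ρ(B_{ω*}) = ω*−1 = 0.9175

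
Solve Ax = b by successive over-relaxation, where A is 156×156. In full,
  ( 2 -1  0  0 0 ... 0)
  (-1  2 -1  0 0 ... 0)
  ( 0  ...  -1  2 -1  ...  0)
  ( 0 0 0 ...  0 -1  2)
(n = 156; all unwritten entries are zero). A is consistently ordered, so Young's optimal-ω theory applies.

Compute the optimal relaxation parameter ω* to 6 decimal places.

n=156: λ(B_J) = 1 − λ(A)/2 = cos(kπ/157); k=1 gives ρ_J = 0.999800.
√(1−ρ_J²) simplifies to sin(π/157) = 0.0200088.
So ω* = 2/1.0200088 = 1.960767 (Young).
At ω = 1.960767 every |λ(B_ω)| = ω−1, so ρ_SOR = 0.960767.

ω* = 1.960767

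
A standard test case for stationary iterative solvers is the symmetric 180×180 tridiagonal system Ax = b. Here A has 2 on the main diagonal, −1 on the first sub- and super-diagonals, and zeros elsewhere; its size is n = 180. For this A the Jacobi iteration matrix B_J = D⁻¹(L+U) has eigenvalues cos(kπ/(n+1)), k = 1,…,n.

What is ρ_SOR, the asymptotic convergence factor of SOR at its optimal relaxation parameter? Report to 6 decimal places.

ρ_SOR = 0.965880

B_J for the 180×180 system has eigenvalues cos(kπ/181); ρ_J = cos(π/181) = 0.999849.
root = sin(π/181) = 0.0173560  (since 1−cos² = sin²).
Young: ω* = 2/(1+√(1−ρ_J²)) = 2/(1+0.0173560) = 2/1.0173560 = 1.965880.
and ρ(B_{ω*}) = 1.965880 − 1 = 0.965880.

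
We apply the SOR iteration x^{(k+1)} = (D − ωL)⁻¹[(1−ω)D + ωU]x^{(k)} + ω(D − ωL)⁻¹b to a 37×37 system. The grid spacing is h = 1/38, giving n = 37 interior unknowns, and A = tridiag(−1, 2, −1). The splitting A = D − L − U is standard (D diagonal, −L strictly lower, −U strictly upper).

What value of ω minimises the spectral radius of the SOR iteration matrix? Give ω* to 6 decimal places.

ω* = 1.847440

spectrum of D⁻¹(L+U) = {cos(kπ/38) : 1≤k≤37}; ρ_J = cos(π/38) = 0.996584.
√(1−ρ_J²) simplifies to sin(π/38) = 0.0825793.
Young: ω* = 2/(1+√(1−ρ_J²)) = 2/(1+0.0825793) = 2/1.0825793 = 1.847440.
ρ_SOR = ω* − 1 ≈ 0.847440.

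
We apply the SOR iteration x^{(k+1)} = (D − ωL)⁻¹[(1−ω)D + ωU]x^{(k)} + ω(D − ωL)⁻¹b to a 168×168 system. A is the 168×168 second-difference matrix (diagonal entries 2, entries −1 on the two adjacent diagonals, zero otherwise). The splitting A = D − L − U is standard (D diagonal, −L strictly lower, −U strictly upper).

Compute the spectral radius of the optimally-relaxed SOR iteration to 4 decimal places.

B_J for the 168×168 system has eigenvalues cos(kπ/169); ρ_J = cos(π/169) = 0.9998.
√(1 − cos²(π/169)) = sin(π/169) ≈ 0.01859.
Young: ω* = 2/(1+√(1−ρ_J²)) = 2/(1+0.01859) = 2/1.01859 = 1.9635.
[ρ_SOR] ω* − 1 = 0.9635.

ρ_SOR = 0.9635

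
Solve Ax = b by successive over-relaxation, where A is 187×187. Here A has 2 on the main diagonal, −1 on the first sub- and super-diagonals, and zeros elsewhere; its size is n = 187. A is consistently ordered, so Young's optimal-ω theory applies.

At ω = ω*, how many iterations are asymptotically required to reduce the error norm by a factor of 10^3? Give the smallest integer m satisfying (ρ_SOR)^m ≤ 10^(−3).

m = 207

With n=187, ρ(Jacobi) = cos(π/188) = 0.9998604.
√(1−ρ_J²) = |sin(π/188)| = 0.0167098
Young: ω* = 2/(1+√(1−ρ_J²)) = 2/(1+0.0167098) = 2/1.0167098 = 1.9671297.
ρ_SOR = ω* − 1 = 1.9671297 − 1 = 0.9671297.
3·ln10 = 6.90776; −ln(0.9671297) = 0.0334227; m = ⌈6.90776/0.0334227⌉ = ⌈206.679⌉ = 207.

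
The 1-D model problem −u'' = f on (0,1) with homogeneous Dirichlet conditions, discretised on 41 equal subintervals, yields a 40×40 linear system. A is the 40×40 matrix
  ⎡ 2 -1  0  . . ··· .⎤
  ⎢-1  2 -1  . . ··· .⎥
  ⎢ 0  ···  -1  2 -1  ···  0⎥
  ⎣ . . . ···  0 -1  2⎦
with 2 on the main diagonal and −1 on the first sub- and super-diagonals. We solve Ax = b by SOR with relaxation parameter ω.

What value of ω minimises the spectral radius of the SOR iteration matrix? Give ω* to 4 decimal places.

spectrum of D⁻¹(L+U) = {cos(kπ/41) : 1≤k≤40}; ρ_J = cos(π/41) = 0.9971.
root = sin(π/41) = 0.07655  (since 1−cos² = sin²).
[ω*] 2 ÷ (1 + 0.07655) = 2 ÷ 1.07655 = 1.8578.
ρ(B_{ω*}) = ω*−1 = 0.8578

ω* = 1.8578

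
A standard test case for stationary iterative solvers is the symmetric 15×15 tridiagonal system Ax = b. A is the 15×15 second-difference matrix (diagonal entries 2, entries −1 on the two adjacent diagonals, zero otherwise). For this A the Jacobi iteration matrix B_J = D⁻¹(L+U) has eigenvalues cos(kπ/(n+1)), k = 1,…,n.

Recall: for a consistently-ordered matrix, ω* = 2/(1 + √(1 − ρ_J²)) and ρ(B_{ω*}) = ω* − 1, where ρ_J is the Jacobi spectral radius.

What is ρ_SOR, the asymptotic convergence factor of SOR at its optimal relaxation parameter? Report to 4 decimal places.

ρ_SOR = 0.6735

B_J for the 15×15 system has eigenvalues cos(kπ/16); ρ_J = cos(π/16) = 0.9808.
1 − cos²(π/16) = sin²(π/16) ⇒ √(1−ρ_J²) = sin(π/16) = 0.19509.
ω* = 2 / (1 + 0.19509) = 2 / 1.19509 ≈ 1.6735.
ρ_SOR = ω* − 1 = 1.6735 − 1 = 0.6735.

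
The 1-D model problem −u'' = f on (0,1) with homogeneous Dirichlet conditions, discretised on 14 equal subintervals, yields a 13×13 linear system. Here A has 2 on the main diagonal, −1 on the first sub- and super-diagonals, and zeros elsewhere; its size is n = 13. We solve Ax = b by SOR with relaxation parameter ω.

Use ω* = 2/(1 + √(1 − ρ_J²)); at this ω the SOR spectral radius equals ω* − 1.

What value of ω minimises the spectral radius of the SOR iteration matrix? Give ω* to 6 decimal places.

ω* = 1.635964

spectrum of D⁻¹(L+U) = {cos(kπ/14) : 1≤k≤13}; ρ_J = cos(π/14) = 0.974928.
√(1 − cos²(π/14)) = sin(π/14) ≈ 0.2225209.
ω* = 2 / (1 + 0.2225209) = 2 / 1.2225209 ≈ 1.635964.
ρ(B_{ω*}) = ω*−1 = 0.635964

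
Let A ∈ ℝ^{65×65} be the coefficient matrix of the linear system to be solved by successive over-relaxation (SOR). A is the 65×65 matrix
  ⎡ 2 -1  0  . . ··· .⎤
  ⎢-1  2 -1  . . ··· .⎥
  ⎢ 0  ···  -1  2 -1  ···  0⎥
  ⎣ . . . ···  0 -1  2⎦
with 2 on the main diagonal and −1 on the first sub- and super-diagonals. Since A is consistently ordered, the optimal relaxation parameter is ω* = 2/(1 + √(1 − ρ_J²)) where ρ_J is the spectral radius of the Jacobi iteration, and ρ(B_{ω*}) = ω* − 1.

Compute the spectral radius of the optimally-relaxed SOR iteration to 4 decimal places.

ρ_SOR = 0.9092

With n=65, ρ(Jacobi) = cos(π/66) = 0.9989.
√(1−ρ_J²) = |sin(π/66)| = 0.04758
ω* = 2/(1 + 0.04758) = 2/1.04758 = 1.9092.
Hence ρ(B_{ω*}) = 1.9092 − 1 = 0.9092.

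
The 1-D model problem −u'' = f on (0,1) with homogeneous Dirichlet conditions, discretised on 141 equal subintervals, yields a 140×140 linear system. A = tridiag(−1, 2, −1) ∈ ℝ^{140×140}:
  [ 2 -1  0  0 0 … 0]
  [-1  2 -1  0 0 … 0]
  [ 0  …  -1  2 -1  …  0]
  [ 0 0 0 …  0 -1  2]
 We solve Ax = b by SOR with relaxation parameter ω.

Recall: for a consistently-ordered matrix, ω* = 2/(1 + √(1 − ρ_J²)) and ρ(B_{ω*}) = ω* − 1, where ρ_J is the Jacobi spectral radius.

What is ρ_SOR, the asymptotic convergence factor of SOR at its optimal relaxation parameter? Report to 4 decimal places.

ρ_SOR = 0.9564

½·tridiag(1,0,1) at n=140: λ_k = cos(kπ/141); max |λ| at k=1 ⇒ ρ_J = cos(π/141) ≈ 0.9998.
1 − cos²(π/141) = sin²(π/141) ⇒ √(1−ρ_J²) = sin(π/141) = 0.02228.
ω* = 2 / (1 + 0.02228) = 2 / 1.02228 ≈ 1.9564.
ρ(B_{ω*}) = ω*−1 = 0.9564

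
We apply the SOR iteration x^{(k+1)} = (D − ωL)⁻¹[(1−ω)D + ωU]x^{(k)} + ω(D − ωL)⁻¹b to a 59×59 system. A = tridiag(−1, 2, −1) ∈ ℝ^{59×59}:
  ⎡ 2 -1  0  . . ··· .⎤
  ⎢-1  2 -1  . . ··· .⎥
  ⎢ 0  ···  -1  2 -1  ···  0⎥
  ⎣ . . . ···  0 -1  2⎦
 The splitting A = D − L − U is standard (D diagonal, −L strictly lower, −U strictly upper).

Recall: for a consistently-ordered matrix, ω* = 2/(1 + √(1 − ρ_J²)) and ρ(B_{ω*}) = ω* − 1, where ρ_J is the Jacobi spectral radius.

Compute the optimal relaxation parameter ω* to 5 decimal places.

ω* = 1.90053

spectrum of D⁻¹(L+U) = {cos(kπ/60) : 1≤k≤59}; ρ_J = cos(π/60) = 0.99863.
1 − cos²(π/60) = sin²(π/60) ⇒ √(1−ρ_J²) = sin(π/60) = 0.052336.
[ω*] 2 ÷ (1 + 0.052336) = 2 ÷ 1.052336 = 1.90053.
and ρ(B_{ω*}) = 1.90053 − 1 = 0.90053.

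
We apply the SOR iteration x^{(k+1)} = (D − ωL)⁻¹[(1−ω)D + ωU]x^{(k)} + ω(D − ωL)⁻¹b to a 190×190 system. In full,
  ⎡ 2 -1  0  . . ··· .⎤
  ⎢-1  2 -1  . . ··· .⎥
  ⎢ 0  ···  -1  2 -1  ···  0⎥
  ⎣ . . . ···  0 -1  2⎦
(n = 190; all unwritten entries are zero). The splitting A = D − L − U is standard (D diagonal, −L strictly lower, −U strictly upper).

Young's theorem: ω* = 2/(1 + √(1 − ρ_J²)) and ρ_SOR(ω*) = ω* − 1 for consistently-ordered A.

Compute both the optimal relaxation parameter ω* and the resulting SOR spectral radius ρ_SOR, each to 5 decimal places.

ω* = 1.96764, ρ_SOR = 0.96764

[ρ_J] n=190: ρ(B_J) = cos(π/(n+1)) = cos(π/191) = 0.99986.
√(1−ρ_J²) = |sin(π/191)| = 0.016447
Then 2/(1+√(1−ρ_J²)) = 2/(1+0.016447); ω* = 2/1.016447 = 1.96764.
ρ_SOR = ω* − 1 ≈ 0.96764.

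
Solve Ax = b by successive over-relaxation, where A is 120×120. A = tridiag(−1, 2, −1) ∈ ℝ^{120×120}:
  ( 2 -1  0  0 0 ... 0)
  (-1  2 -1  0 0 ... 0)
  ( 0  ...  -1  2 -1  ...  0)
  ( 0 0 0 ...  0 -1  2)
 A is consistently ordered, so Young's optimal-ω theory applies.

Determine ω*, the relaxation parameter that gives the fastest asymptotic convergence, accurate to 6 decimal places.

½·tridiag(1,0,1) at n=120: λ_k = cos(kπ/121); max |λ| at k=1 ⇒ ρ_J = cos(π/121) ≈ 0.999663.
√(1−ρ_J²) simplifies to sin(π/121) = 0.0259607.
Then 2/(1+√(1−ρ_J²)) = 2/(1+0.0259607); ω* = 2/1.0259607 = 1.949392.
ρ_SOR = ω* − 1 = 1.949392 − 1 = 0.949392.

ω* = 1.949392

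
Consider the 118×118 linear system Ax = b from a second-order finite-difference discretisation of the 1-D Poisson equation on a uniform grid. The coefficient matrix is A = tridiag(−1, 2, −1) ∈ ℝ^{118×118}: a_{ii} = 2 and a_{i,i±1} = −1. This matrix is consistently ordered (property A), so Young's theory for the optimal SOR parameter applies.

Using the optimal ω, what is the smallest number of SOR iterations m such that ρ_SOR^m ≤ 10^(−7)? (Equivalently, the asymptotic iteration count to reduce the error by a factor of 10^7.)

ρ_J = max_k |cos(kπ/119)| = cos(π/119) = 0.9996515
√(1 − cos²(π/119)) = sin(π/119) ≈ 0.0263969.
ω* = 2/(1 + 0.0263969) = 2/1.0263969 = 1.9485640.
At ω = 1.9485640 every |λ(B_ω)| = ω−1, so ρ_SOR = 0.9485640.
m ≥ 7·ln10 / (−ln 0.9485640) = 305.232; smallest integer m = 306.

m = 306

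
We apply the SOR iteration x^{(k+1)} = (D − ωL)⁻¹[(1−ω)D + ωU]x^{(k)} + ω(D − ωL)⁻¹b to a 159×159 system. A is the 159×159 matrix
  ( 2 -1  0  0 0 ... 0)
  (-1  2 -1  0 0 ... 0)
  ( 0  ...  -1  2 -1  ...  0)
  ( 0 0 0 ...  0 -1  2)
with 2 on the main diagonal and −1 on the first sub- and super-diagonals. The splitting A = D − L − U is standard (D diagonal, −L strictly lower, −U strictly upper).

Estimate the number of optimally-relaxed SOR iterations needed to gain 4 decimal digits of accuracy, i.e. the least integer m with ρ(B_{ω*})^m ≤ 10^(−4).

m = 235

n=159: λ(B_J) = 1 − λ(A)/2 = cos(kπ/160); k=1 gives ρ_J = 0.9998072.
√(1−ρ_J²) = |sin(π/160)| = 0.0196337
So ω* = 2/1.0196337 = 1.9614887 (Young).
[ρ_SOR] ω* − 1 = 0.9614887.
For 4 digits: m = 4·ln10 / (−ln 0.9614887) = 9.21034/0.0392725 = 234.524; round up → m = 235.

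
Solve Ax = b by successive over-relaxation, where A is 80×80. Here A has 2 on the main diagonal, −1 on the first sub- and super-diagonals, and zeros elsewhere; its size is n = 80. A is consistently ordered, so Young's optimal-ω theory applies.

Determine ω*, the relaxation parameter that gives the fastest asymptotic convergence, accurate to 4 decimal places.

ρ_J = max_k |cos(kπ/81)| = cos(π/81) = 0.9992
√(1 − cos²(π/81)) = sin(π/81) ≈ 0.03878.
ω* = 2 / (1 + 0.03878) = 2 / 1.03878 ≈ 1.9253.
At ω = 1.9253 every |λ(B_ω)| = ω−1, so ρ_SOR = 0.9253.

ω* = 1.9253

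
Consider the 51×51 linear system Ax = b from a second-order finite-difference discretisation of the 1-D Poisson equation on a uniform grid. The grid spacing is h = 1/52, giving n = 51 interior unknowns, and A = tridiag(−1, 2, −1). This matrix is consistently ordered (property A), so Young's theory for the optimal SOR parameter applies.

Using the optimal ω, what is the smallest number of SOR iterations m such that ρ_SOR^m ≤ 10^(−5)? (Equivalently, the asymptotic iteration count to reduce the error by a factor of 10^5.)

n=51: λ(B_J) = 1 − λ(A)/2 = cos(kπ/52); k=1 gives ρ_J = 0.9981756.
√(1−ρ_J²) = |sin(π/52)| = 0.0603785
Young: ω* = 2/(1+√(1−ρ_J²)) = 2/(1+0.0603785) = 2/1.0603785 = 1.8861190.
and ρ(B_{ω*}) = 1.8861190 − 1 = 0.8861190.
5·ln10 = 11.5129; −ln(0.8861190) = 0.120904; m = ⌈11.5129/0.120904⌉ = ⌈95.223⌉ = 96.

m = 96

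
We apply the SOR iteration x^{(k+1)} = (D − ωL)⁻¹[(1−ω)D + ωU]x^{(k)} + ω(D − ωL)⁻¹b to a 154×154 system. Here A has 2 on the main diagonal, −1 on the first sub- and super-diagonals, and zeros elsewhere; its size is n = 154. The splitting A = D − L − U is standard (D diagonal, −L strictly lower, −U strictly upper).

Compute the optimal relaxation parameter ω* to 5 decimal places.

B_J for the 154×154 system has eigenvalues cos(kπ/155); ρ_J = cos(π/155) = 0.99979.
√(1 − cos²(π/155)) = sin(π/155) ≈ 0.020267.
ω* = 2/(1+0.020267) = 1.96027
ρ_SOR = ω* − 1 = 1.96027 − 1 = 0.96027.

ω* = 1.96027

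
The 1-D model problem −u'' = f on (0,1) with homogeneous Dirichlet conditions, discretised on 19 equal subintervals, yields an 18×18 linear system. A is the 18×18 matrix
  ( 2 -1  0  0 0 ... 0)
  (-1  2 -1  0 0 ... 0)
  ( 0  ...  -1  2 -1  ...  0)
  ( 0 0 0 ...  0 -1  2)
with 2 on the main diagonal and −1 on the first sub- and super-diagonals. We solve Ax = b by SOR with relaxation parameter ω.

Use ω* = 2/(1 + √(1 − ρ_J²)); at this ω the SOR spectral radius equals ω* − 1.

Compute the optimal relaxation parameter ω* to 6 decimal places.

ρ_J = max_k |cos(kπ/19)| = cos(π/19) = 0.986361
√(1 − cos²(π/19)) = sin(π/19) ≈ 0.1645946.
So ω* = 2/1.1645946 = 1.717336 (Young).
ρ(B_{ω*}) = ω*−1 = 0.717336

ω* = 1.717336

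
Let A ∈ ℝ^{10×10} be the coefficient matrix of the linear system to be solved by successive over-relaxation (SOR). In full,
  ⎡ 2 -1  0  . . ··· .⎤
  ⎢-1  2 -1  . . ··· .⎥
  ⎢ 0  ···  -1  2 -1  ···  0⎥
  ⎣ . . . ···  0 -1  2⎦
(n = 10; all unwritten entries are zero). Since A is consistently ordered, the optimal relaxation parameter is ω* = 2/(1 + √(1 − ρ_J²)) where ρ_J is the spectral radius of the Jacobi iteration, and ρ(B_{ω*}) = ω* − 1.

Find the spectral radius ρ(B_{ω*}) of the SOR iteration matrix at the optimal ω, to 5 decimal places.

ρ_SOR = 0.56039

½·tridiag(1,0,1) at n=10: λ_k = cos(kπ/11); max |λ| at k=1 ⇒ ρ_J = cos(π/11) ≈ 0.95949.
root = sin(π/11) = 0.281733  (since 1−cos² = sin²).
[ω*] 2 ÷ (1 + 0.281733) = 2 ÷ 1.281733 = 1.56039.
and ρ(B_{ω*}) = 1.56039 − 1 = 0.56039.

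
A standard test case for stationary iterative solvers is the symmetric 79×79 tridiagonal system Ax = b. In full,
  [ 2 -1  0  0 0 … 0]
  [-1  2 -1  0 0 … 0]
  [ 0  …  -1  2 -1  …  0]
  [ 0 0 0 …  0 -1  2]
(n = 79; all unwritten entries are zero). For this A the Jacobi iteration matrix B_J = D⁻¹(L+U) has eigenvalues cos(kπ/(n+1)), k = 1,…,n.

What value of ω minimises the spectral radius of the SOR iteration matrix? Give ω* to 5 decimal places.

ω* = 1.92445

B_J for the 79×79 system has eigenvalues cos(kπ/80); ρ_J = cos(π/80) = 0.99923.
1 − cos²(π/80) = sin²(π/80) ⇒ √(1−ρ_J²) = sin(π/80) = 0.039260.
So ω* = 2/1.039260 = 1.92445 (Young).
ρ_SOR = ω* − 1 = 1.92445 − 1 = 0.92445.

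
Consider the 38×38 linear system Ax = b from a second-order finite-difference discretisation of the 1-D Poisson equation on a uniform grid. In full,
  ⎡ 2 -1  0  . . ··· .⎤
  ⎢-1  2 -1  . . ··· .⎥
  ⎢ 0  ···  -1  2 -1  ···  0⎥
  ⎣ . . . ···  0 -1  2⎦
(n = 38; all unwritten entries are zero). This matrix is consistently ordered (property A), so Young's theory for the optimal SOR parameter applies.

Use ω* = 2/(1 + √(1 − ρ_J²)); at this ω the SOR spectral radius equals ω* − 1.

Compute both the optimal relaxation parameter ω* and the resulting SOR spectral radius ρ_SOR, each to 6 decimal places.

ρ_J = max_k |cos(kπ/39)| = cos(π/39) = 0.996757
√(1 − cos²(π/39)) = sin(π/39) ≈ 0.0804666.
ω* = 2/(1+0.0804666) = 1.851052
ρ_SOR = ω* − 1 ≈ 0.851052.

ω* = 1.851052, ρ_SOR = 0.851052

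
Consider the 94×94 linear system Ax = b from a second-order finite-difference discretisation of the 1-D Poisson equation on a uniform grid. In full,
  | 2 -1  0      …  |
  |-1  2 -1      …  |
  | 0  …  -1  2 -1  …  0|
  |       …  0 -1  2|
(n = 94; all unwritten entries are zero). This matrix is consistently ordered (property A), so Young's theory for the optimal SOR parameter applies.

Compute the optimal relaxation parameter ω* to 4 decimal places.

ω* = 1.9360

n=94: λ(B_J) = 1 − λ(A)/2 = cos(kπ/95); k=1 gives ρ_J = 0.9995.
1 − cos²(π/95) = sin²(π/95) ⇒ √(1−ρ_J²) = sin(π/95) = 0.03306.
ω* = 2/(1 + 0.03306) = 2/1.03306 = 1.9360.
ρ(B_{ω*}) = ω*−1 = 0.9360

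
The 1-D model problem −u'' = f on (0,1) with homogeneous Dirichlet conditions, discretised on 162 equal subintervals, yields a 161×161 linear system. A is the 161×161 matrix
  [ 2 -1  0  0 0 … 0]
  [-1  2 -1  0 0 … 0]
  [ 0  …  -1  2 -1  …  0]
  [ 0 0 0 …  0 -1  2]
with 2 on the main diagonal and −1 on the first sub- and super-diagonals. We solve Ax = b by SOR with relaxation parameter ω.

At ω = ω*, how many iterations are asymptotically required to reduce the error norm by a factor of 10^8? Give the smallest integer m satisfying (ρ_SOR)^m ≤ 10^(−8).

spectrum of D⁻¹(L+U) = {cos(kπ/162) : 1≤k≤161}; ρ_J = cos(π/162) = 0.9998120.
root = sin(π/162) = 0.0193913  (since 1−cos² = sin²).
ω* = 2/(1 + 0.0193913) = 2/1.0193913 = 1.9619551.
Hence ρ(B_{ω*}) = 1.9619551 − 1 = 0.9619551.
For 8 digits: m = 8·ln10 / (−ln 0.9619551) = 18.4207/0.0387875 = 474.913; round up → m = 475.

m = 475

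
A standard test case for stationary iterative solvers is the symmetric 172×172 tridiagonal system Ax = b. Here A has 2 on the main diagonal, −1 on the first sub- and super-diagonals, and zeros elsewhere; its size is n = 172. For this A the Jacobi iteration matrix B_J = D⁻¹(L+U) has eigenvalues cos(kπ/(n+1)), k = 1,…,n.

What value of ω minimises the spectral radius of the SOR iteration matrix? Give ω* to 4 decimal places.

ω* = 1.9643

B_J for the 172×172 system has eigenvalues cos(kπ/173); ρ_J = cos(π/173) = 0.9998.
root = sin(π/173) = 0.01816  (since 1−cos² = sin²).
ω* = 2 / (1 + 0.01816) = 2 / 1.01816 ≈ 1.9643.
Hence ρ(B_{ω*}) = 1.9643 − 1 = 0.9643.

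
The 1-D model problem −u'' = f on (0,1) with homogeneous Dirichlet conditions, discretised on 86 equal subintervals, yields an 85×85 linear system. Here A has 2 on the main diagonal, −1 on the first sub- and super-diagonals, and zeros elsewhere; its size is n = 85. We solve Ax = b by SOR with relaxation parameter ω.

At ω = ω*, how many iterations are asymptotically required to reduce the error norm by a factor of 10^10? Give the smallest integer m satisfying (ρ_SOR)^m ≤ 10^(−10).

m = 316

[ρ_J] n=85: ρ(B_J) = cos(π/(n+1)) = cos(π/86) = 0.9993328.
√(1 − cos²(π/86)) = sin(π/86) ≈ 0.0365220.
ω* = 2/(1+0.0365220) = 1.9295297
ρ_SOR = ω* − 1 = 1.9295297 − 1 = 0.9295297.
m ≥ 10·ln10 / (−ln 0.9295297) = 315.093; smallest integer m = 316.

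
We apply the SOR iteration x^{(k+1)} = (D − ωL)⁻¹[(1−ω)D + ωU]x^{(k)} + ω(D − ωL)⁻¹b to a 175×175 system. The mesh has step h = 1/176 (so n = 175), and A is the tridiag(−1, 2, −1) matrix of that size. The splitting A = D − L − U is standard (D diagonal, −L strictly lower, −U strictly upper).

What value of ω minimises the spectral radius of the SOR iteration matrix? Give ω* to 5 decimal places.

With n=175, ρ(Jacobi) = cos(π/176) = 0.99984.
1 − cos²(π/176) = sin²(π/176) ⇒ √(1−ρ_J²) = sin(π/176) = 0.017849.
ω* = 2/(1 + 0.017849) = 2/1.017849 = 1.96493.
ρ_SOR = ω* − 1 = 1.96493 − 1 = 0.96493.

ω* = 1.96493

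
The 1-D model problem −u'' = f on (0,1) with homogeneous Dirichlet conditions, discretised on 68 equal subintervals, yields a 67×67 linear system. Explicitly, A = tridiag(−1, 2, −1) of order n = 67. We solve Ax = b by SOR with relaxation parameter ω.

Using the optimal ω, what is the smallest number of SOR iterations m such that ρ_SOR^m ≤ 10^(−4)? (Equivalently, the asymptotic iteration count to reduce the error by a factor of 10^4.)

m = 100

ρ_J = max_k |cos(kπ/68)| = cos(π/68) = 0.9989330
root = sin(π/68) = 0.0461835  (since 1−cos² = sin²).
ω* = 2/(1+0.0461835) = 1.9117105
Hence ρ(B_{ω*}) = 1.9117105 − 1 = 0.9117105.
ρ_SOR^m ≤ 10^(−4) ⇔ m ≥ 4·ln10/(−ln 0.9117105) = 9.21034/0.0924328 = 99.644; m = ⌈99.644⌉ = 100.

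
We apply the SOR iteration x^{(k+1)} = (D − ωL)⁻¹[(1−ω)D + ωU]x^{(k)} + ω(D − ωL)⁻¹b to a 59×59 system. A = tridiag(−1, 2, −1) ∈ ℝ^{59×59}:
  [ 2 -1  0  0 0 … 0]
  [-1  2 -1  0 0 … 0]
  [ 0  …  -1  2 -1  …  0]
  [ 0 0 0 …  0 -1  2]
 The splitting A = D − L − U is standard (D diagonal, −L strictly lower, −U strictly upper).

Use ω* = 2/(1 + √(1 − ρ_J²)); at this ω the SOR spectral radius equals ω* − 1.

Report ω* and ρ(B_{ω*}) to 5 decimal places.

½·tridiag(1,0,1) at n=59: λ_k = cos(kπ/60); max |λ| at k=1 ⇒ ρ_J = cos(π/60) ≈ 0.99863.
1 − cos²(π/60) = sin²(π/60) ⇒ √(1−ρ_J²) = sin(π/60) = 0.052336.
So ω* = 2/1.052336 = 1.90053 (Young).
ρ_SOR = ω* − 1 ≈ 0.90053.

ω* = 1.90053, ρ_SOR = 0.90053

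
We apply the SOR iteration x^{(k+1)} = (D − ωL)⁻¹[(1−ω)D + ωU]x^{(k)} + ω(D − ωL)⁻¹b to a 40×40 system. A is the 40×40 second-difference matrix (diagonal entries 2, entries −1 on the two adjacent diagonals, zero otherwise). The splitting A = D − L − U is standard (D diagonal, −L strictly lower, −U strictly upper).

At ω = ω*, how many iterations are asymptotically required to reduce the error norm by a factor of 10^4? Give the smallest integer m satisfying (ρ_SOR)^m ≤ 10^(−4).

½·tridiag(1,0,1) at n=40: λ_k = cos(kπ/41); max |λ| at k=1 ⇒ ρ_J = cos(π/41) ≈ 0.9970658.
1 − cos²(π/41) = sin²(π/41) ⇒ √(1−ρ_J²) = sin(π/41) = 0.0765493.
Then 2/(1+√(1−ρ_J²)) = 2/(1+0.0765493); ω* = 2/1.0765493 = 1.8577877.
ρ_SOR = ω* − 1 ≈ 0.8577877.
(0.8577877)^m ≤ 10^{−4}  ⇒  m·ln(0.8577877) ≤ −4·ln10  ⇒  m ≥ 60.042  ⇒  m = 61

m = 61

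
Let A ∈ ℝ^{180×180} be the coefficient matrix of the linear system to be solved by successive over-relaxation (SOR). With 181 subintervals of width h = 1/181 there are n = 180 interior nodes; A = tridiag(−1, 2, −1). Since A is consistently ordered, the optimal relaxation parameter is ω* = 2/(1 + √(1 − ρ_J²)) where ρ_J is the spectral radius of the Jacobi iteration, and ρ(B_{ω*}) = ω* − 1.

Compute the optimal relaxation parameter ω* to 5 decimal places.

With n=180, ρ(Jacobi) = cos(π/181) = 0.99985.
√(1−ρ_J²) = |sin(π/181)| = 0.017356
Then 2/(1+√(1−ρ_J²)) = 2/(1+0.017356); ω* = 2/1.017356 = 1.96588.
[ρ_SOR] ω* − 1 = 0.96588.

ω* = 1.96588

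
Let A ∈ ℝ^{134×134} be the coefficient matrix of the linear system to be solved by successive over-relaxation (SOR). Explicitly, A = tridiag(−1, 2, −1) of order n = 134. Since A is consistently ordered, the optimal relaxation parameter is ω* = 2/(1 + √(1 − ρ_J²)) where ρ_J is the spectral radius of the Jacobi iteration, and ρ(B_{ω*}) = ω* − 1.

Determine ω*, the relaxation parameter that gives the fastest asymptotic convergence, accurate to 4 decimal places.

B_J for the 134×134 system has eigenvalues cos(kπ/135); ρ_J = cos(π/135) = 0.9997.
1 − cos²(π/135) = sin²(π/135) ⇒ √(1−ρ_J²) = sin(π/135) = 0.02327.
ω* = 2 / (1 + 0.02327) = 2 / 1.02327 ≈ 1.9545.
and ρ(B_{ω*}) = 1.9545 − 1 = 0.9545.

ω* = 1.9545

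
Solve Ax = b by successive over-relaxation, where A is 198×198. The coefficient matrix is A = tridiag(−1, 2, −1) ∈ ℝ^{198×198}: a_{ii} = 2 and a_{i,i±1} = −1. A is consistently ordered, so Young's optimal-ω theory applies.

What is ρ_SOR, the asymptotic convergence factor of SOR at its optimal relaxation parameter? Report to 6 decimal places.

ρ_SOR = 0.968918

[ρ_J] n=198: ρ(B_J) = cos(π/(n+1)) = cos(π/199) = 0.999875.
√(1−ρ_J²) simplifies to sin(π/199) = 0.0157862.
Young: ω* = 2/(1+√(1−ρ_J²)) = 2/(1+0.0157862) = 2/1.0157862 = 1.968918.
[ρ_SOR] ω* − 1 = 0.968918.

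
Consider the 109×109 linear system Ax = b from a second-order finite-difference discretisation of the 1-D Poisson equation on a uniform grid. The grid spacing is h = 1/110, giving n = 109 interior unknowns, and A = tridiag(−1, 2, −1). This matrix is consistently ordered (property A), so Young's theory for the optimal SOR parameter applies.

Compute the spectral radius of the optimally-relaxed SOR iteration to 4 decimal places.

ρ_SOR = 0.9445

spectrum of D⁻¹(L+U) = {cos(kπ/110) : 1≤k≤109}; ρ_J = cos(π/110) = 0.9996.
√(1−ρ_J²) = |sin(π/110)| = 0.02856
ω* = 2 / (1 + 0.02856) = 2 / 1.02856 ≈ 1.9445.
[ρ_SOR] ω* − 1 = 0.9445.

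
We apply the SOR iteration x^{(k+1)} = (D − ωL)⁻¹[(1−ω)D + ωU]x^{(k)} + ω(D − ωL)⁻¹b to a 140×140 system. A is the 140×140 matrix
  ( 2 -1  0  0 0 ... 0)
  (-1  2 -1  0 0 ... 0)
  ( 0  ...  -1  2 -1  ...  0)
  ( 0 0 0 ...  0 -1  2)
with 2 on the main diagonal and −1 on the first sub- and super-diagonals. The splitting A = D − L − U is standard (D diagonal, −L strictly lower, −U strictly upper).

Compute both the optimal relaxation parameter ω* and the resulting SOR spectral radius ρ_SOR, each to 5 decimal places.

[ρ_J] n=140: ρ(B_J) = cos(π/(n+1)) = cos(π/141) = 0.99975.
√(1 − cos²(π/141)) = sin(π/141) ≈ 0.022279.
ω* = 2/(1+0.022279) = 1.95641
ρ_SOR = ω* − 1 = 1.95641 − 1 = 0.95641.

ω* = 1.95641, ρ_SOR = 0.95641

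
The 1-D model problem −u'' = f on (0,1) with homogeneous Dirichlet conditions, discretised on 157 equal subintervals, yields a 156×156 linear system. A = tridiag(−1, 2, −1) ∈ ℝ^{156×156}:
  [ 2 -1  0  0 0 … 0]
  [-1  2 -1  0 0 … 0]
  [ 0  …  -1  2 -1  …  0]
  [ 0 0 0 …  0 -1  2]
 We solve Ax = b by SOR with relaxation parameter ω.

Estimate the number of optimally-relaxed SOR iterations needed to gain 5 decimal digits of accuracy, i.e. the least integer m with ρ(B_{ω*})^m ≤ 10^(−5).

[ρ_J] n=156: ρ(B_J) = cos(π/(n+1)) = cos(π/157) = 0.9997998.
√(1−ρ_J²) = |sin(π/157)| = 0.0200088
Then 2/(1+√(1−ρ_J²)) = 2/(1+0.0200088); ω* = 2/1.0200088 = 1.9607674.
ρ_SOR = ω* − 1 = 1.9607674 − 1 = 0.9607674.
ρ_SOR^m ≤ 10^(−5) ⇔ m ≥ 5·ln10/(−ln 0.9607674) = 11.5129/0.0400229 = 287.658; m = ⌈287.658⌉ = 288.

m = 288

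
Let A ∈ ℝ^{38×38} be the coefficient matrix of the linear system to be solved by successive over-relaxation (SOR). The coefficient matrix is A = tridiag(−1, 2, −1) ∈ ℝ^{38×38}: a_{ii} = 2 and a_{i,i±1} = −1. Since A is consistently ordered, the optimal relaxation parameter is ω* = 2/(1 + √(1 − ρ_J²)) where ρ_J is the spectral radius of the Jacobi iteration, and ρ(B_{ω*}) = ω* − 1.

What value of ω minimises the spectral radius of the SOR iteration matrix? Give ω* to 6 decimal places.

ω* = 1.851052

spectrum of D⁻¹(L+U) = {cos(kπ/39) : 1≤k≤38}; ρ_J = cos(π/39) = 0.996757.
1 − cos²(π/39) = sin²(π/39) ⇒ √(1−ρ_J²) = sin(π/39) = 0.0804666.
ω* = 2 / (1 + 0.0804666) = 2 / 1.0804666 ≈ 1.851052.
and ρ(B_{ω*}) = 1.851052 − 1 = 0.851052.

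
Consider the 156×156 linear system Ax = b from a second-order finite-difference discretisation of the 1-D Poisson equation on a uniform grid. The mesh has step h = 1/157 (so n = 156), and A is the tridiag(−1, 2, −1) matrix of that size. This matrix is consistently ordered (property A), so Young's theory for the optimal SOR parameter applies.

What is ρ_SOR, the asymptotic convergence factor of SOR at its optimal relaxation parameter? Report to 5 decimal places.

[ρ_J] n=156: ρ(B_J) = cos(π/(n+1)) = cos(π/157) = 0.99980.
root = sin(π/157) = 0.020009  (since 1−cos² = sin²).
ω* = 2 / (1 + 0.020009) = 2 / 1.020009 ≈ 1.96077.
and ρ(B_{ω*}) = 1.96077 − 1 = 0.96077.

ρ_SOR = 0.96077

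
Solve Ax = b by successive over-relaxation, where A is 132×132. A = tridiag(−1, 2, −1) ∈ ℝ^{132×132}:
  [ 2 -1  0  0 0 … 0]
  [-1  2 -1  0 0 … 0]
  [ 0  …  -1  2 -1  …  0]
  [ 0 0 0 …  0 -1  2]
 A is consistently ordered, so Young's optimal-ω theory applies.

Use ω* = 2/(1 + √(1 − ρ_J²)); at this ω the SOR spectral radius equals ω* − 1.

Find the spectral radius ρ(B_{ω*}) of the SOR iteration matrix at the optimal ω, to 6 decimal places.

With n=132, ρ(Jacobi) = cos(π/133) = 0.999721.
1 − cos²(π/133) = sin²(π/133) ⇒ √(1−ρ_J²) = sin(π/133) = 0.0236188.
Young: ω* = 2/(1+√(1−ρ_J²)) = 2/(1+0.0236188) = 2/1.0236188 = 1.953852.
At ω = 1.953852 every |λ(B_ω)| = ω−1, so ρ_SOR = 0.953852.

ρ_SOR = 0.953852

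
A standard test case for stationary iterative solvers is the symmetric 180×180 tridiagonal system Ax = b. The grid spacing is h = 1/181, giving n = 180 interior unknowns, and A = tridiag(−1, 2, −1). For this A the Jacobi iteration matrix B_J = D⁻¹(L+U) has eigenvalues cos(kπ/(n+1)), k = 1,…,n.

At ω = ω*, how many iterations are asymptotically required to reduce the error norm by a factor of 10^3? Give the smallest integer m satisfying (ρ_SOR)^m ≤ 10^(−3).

½·tridiag(1,0,1) at n=180: λ_k = cos(kπ/181); max |λ| at k=1 ⇒ ρ_J = cos(π/181) ≈ 0.9998494.
√(1−ρ_J²) = |sin(π/181)| = 0.0173560
ω* = 2/(1+0.0173560) = 1.9658802
[ρ_SOR] ω* − 1 = 0.9658802.
3·ln10 = 6.90776; −ln(0.9658802) = 0.0347155; m = ⌈6.90776/0.0347155⌉ = ⌈198.982⌉ = 199.

m = 199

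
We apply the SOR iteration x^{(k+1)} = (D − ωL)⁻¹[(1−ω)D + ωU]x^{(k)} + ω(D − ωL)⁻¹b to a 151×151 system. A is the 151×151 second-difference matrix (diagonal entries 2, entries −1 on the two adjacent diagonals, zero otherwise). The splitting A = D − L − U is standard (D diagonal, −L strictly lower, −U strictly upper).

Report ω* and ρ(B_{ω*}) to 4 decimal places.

B_J for the 151×151 system has eigenvalues cos(kπ/152); ρ_J = cos(π/152) = 0.9998.
√(1 − cos²(π/152)) = sin(π/152) ≈ 0.02067.
Young: ω* = 2/(1+√(1−ρ_J²)) = 2/(1+0.02067) = 2/1.02067 = 1.9595.
[ρ_SOR] ω* − 1 = 0.9595.

ω* = 1.9595, ρ_SOR = 0.9595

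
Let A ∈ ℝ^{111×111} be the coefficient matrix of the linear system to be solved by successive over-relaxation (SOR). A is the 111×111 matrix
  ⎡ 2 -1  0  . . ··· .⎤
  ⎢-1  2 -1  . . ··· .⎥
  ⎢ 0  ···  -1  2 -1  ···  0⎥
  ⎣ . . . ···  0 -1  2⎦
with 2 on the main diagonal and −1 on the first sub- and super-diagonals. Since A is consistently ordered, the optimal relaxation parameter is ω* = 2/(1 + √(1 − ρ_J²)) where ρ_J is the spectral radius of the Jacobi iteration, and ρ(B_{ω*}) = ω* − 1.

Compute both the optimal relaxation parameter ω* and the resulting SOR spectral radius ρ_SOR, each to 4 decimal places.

ρ_J = max_k |cos(kπ/112)| = cos(π/112) = 0.9996
root = sin(π/112) = 0.02805  (since 1−cos² = sin²).
ω* = 2/(1+0.02805) = 1.9454
and ρ(B_{ω*}) = 1.9454 − 1 = 0.9454.

ω* = 1.9454, ρ_SOR = 0.9454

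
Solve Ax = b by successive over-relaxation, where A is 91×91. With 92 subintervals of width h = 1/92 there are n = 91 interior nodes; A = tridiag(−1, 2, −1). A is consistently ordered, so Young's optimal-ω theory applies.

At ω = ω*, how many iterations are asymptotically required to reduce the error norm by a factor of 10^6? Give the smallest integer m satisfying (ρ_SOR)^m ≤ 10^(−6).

ρ_J = max_k |cos(kπ/92)| = cos(π/92) = 0.9994170
√(1 − cos²(π/92)) = sin(π/92) ≈ 0.0341411.
Then 2/(1+√(1−ρ_J²)) = 2/(1+0.0341411); ω* = 2/1.0341411 = 1.9339721.
ρ_SOR = ω* − 1 ≈ 0.9339721.
Need (0.9339721)^m ≤ 10^(−6): m ≥ 6·ln10/|ln 0.9339721| = 13.8155/0.0683087 = 202.251 ⇒ m = 203.

m = 203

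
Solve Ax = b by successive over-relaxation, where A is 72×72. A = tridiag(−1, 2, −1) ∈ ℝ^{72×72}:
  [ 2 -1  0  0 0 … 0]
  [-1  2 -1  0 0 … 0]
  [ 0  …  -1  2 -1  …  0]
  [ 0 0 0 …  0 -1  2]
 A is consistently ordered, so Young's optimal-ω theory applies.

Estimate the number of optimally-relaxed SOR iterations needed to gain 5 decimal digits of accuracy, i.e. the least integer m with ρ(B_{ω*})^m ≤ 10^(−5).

m = 134

ρ_J = max_k |cos(kπ/73)| = cos(π/73) = 0.9990741
√(1−ρ_J²) simplifies to sin(π/73) = 0.0430222.
Then 2/(1+√(1−ρ_J²)) = 2/(1+0.0430222); ω* = 2/1.0430222 = 1.9175047.
and ρ(B_{ω*}) = 1.9175047 − 1 = 0.9175047.
5·ln10 = 11.5129; −ln(0.9175047) = 0.0860976; m = ⌈11.5129/0.0860976⌉ = ⌈133.719⌉ = 134.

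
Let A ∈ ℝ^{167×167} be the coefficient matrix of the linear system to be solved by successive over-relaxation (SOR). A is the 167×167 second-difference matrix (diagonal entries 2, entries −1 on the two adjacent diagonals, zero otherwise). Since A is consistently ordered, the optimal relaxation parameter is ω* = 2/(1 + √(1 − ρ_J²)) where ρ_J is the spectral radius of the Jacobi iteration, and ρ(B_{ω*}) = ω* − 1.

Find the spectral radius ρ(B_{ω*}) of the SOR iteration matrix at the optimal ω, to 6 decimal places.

ρ_SOR = 0.963289

B_J for the 167×167 system has eigenvalues cos(kπ/168); ρ_J = cos(π/168) = 0.999825.
√(1−ρ_J²) = |sin(π/168)| = 0.0186989
ω* = 2 / (1 + 0.0186989) = 2 / 1.0186989 ≈ 1.963289.
and ρ(B_{ω*}) = 1.963289 − 1 = 0.963289.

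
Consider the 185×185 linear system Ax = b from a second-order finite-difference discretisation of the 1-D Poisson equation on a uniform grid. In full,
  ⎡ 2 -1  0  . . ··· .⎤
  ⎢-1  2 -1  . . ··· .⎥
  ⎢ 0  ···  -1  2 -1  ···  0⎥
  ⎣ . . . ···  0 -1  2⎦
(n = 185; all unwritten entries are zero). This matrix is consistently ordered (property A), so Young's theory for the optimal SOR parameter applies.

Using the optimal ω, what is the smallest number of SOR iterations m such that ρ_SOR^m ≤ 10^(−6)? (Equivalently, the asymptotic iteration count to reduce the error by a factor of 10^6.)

n=185: λ(B_J) = 1 − λ(A)/2 = cos(kπ/186); k=1 gives ρ_J = 0.9998574.
root = sin(π/186) = 0.0168895  (since 1−cos² = sin²).
ω* = 2/(1 + 0.0168895) = 2/1.0168895 = 1.9667820.
ρ(B_{ω*}) = ω*−1 = 0.9667820
6·ln10 = 13.8155; −ln(0.9667820) = 0.0337822; m = ⌈13.8155/0.0337822⌉ = ⌈408.958⌉ = 409.

m = 409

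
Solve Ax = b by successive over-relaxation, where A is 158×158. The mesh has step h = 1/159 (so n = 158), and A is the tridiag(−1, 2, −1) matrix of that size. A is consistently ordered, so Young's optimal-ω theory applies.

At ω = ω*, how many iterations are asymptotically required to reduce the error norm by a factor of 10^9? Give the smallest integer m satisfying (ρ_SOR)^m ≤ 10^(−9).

n=158: λ(B_J) = 1 − λ(A)/2 = cos(kπ/159); k=1 gives ρ_J = 0.9998048.
√(1−ρ_J²) simplifies to sin(π/159) = 0.0197572.
[ω*] 2 ÷ (1 + 0.0197572) = 2 ÷ 1.0197572 = 1.9612512.
and ρ(B_{ω*}) = 1.9612512 − 1 = 0.9612512.
9·ln10 = 20.7233; −ln(0.9612512) = 0.0395195; m = ⌈20.7233/0.0395195⌉ = ⌈524.382⌉ = 525.

m = 525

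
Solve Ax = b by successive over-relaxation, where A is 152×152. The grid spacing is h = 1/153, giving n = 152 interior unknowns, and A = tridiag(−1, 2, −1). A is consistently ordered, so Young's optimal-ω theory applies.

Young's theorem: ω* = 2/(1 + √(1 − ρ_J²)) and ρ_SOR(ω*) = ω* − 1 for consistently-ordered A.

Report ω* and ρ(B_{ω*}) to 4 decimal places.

ω* = 1.9598, ρ_SOR = 0.9598

With n=152, ρ(Jacobi) = cos(π/153) = 0.9998.
1 − cos²(π/153) = sin²(π/153) ⇒ √(1−ρ_J²) = sin(π/153) = 0.02053.
ω* = 2/(1+0.02053) = 1.9598
[ρ_SOR] ω* − 1 = 0.9598.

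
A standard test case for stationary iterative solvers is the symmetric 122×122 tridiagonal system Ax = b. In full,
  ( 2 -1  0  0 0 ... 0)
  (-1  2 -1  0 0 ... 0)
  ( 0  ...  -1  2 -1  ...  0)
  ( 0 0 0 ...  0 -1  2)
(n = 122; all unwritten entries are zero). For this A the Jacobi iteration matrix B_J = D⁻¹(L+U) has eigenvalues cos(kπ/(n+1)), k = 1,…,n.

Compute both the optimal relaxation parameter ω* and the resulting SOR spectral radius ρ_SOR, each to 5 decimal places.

ρ_J = max_k |cos(kπ/123)| = cos(π/123) = 0.99967
1 − cos²(π/123) = sin²(π/123) ⇒ √(1−ρ_J²) = sin(π/123) = 0.025539.
Then 2/(1+√(1−ρ_J²)) = 2/(1+0.025539); ω* = 2/1.025539 = 1.95019.
[ρ_SOR] ω* − 1 = 0.95019.

ω* = 1.95019, ρ_SOR = 0.95019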